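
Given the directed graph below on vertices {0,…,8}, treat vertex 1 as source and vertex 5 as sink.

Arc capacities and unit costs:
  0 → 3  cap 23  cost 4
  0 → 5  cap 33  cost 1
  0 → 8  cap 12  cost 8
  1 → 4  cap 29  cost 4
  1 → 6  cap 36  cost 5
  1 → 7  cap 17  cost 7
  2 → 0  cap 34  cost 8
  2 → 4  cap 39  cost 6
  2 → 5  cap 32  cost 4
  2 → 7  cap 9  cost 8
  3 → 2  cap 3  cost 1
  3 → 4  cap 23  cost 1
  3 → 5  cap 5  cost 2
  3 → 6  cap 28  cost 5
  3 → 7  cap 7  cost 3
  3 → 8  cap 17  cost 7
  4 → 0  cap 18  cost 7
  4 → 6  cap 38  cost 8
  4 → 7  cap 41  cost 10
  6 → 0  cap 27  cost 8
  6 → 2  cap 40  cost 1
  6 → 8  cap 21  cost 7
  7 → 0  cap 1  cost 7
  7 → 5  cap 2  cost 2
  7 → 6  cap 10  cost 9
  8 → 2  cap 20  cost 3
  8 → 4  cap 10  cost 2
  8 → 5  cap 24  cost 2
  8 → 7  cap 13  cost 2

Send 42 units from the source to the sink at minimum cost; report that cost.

Minimum cost for 42 units: 434

shortest-cost path #1: 1→7→5 push 2 @ unit cost 9 (adds 18)
shortest-cost path #2: 1→6→2→5 push 32 @ unit cost 10 (adds 320)
shortest-cost path #3: 1→4→0→5 push 8 @ unit cost 12 (adds 96)
total cost = 434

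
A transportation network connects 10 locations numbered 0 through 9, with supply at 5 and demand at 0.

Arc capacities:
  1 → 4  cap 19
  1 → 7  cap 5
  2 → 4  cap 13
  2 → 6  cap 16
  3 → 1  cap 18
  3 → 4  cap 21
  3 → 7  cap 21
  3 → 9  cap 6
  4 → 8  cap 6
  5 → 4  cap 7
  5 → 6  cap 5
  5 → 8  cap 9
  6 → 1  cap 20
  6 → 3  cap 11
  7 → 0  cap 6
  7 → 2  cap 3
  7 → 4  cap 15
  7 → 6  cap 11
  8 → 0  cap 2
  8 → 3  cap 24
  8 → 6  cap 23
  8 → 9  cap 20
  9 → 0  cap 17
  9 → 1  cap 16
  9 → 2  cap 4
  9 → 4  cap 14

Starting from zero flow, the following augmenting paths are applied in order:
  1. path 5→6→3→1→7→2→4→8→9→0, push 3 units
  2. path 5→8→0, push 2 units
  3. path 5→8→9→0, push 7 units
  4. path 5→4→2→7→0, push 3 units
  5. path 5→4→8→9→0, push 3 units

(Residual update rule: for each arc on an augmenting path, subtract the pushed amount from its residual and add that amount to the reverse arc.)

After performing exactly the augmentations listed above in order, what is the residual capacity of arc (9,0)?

Residual capacity of (9,0): 4

after path 1 (5→6→3→1→7→2→4→8→9→0, push 3): res(9,0)=14
after path 2 (5→8→0, push 2): res(9,0)=14
after path 3 (5→8→9→0, push 7): res(9,0)=7
after path 4 (5→4→2→7→0, push 3): res(9,0)=7
after path 5 (5→4→8→9→0, push 3): res(9,0)=4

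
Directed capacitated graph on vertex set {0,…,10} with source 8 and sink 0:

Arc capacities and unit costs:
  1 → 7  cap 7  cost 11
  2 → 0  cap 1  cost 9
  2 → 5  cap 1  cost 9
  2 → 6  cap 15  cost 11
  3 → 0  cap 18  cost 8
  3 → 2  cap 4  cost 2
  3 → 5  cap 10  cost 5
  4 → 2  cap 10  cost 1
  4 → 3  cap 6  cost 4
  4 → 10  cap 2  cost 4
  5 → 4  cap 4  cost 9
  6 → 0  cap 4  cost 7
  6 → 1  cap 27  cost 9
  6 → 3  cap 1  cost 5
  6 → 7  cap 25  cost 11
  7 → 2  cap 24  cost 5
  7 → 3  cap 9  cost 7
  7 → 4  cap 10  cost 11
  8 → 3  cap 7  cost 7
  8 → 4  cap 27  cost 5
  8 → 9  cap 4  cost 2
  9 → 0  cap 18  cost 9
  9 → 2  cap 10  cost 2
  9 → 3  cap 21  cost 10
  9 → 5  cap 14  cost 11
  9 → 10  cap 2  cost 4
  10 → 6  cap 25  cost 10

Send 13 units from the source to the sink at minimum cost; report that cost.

shortest-cost path #1: 8→9→0 push 4 @ unit cost 11 (adds 44)
shortest-cost path #2: 8→3→0 push 7 @ unit cost 15 (adds 105)
shortest-cost path #3: 8→4→2→0 push 1 @ unit cost 15 (adds 15)
shortest-cost path #4: 8→4→3→0 push 1 @ unit cost 17 (adds 17)
total cost = 181

Minimum cost for 13 units: 181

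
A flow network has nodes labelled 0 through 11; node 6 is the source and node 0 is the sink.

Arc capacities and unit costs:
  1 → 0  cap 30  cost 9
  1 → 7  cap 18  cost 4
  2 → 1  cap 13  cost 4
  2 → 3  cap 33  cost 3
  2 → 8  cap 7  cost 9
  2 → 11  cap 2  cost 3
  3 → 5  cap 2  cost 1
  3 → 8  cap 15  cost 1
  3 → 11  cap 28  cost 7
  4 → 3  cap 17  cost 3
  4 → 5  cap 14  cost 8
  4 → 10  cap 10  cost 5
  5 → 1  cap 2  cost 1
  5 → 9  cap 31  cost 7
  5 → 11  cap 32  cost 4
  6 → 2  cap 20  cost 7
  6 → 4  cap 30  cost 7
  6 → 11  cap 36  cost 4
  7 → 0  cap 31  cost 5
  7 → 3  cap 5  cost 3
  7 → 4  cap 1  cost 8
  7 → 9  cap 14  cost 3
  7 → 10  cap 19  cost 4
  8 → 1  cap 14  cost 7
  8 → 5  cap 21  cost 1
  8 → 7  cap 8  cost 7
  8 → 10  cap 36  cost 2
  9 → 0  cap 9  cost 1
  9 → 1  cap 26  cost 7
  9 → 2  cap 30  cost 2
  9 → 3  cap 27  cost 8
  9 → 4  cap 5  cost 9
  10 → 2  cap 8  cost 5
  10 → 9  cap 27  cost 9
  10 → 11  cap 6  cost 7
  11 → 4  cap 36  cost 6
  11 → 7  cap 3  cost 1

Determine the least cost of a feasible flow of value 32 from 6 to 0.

Minimum cost for 32 units: 627

shortest-cost path #1: 6→11→7→9→0 push 3 @ unit cost 9 (adds 27)
shortest-cost path #2: 6→2→3→5→9→0 push 2 @ unit cost 19 (adds 38)
shortest-cost path #3: 6→2→1→7→9→0 push 4 @ unit cost 19 (adds 76)
shortest-cost path #4: 6→2→1→0 push 9 @ unit cost 20 (adds 180)
shortest-cost path #5: 6→2→3→8→5→9→7→0 push 5 @ unit cost 21 (adds 105)
shortest-cost path #6: 6→4→3→8→5→9→7→0 push 2 @ unit cost 21 (adds 42)
shortest-cost path #7: 6→4→3→8→5→1→0 push 2 @ unit cost 22 (adds 44)
shortest-cost path #8: 6→4→3→8→7→0 push 5 @ unit cost 23 (adds 115)
total cost = 627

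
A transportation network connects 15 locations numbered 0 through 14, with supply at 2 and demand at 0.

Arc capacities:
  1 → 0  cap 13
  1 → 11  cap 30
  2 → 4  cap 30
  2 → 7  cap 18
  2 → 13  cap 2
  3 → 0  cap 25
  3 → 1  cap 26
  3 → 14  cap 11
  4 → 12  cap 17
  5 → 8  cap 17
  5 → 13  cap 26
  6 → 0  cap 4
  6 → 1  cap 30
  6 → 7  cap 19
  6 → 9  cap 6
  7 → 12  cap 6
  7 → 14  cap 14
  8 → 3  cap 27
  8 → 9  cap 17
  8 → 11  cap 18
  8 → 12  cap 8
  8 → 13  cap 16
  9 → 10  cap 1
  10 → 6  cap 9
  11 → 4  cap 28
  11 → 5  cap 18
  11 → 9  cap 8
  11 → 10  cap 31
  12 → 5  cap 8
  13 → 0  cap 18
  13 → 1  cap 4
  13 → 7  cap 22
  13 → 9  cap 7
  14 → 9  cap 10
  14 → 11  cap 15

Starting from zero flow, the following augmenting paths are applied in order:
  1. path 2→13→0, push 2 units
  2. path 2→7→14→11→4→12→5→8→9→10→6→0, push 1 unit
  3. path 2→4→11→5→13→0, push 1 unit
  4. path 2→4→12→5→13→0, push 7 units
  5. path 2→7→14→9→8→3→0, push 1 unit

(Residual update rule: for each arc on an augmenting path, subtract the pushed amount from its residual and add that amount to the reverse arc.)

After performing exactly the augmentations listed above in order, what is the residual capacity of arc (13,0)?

after path 1 (2→13→0, push 2): res(13,0)=16
after path 2 (2→7→14→11→4→12→5→8→9→10→6→0, push 1): res(13,0)=16
after path 3 (2→4→11→5→13→0, push 1): res(13,0)=15
after path 4 (2→4→12→5→13→0, push 7): res(13,0)=8
after path 5 (2→7→14→9→8→3→0, push 1): res(13,0)=8

Residual capacity of (13,0): 8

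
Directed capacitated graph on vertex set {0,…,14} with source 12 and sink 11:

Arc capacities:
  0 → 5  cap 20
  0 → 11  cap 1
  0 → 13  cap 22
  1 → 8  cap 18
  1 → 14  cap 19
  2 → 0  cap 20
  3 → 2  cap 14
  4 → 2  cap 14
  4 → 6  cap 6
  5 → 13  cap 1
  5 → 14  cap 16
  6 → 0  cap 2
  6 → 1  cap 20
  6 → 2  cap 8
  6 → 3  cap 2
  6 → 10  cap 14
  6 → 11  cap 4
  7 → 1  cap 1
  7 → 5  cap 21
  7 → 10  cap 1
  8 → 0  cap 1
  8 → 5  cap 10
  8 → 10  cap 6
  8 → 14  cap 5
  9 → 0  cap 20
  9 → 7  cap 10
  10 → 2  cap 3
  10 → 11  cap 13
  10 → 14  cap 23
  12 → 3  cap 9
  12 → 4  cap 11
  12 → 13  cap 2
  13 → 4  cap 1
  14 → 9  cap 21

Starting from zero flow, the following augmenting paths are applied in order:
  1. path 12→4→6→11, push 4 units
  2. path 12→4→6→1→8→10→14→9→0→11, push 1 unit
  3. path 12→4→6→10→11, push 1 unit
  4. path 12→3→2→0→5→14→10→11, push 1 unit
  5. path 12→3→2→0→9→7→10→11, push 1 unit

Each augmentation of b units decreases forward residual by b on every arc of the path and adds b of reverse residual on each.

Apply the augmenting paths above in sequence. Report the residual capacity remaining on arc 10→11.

after path 1 (12→4→6→11, push 4): res(10,11)=13
after path 2 (12→4→6→1→8→10→14→9→0→11, push 1): res(10,11)=13
after path 3 (12→4→6→10→11, push 1): res(10,11)=12
after path 4 (12→3→2→0→5→14→10→11, push 1): res(10,11)=11
after path 5 (12→3→2→0→9→7→10→11, push 1): res(10,11)=10

Residual capacity of (10,11): 10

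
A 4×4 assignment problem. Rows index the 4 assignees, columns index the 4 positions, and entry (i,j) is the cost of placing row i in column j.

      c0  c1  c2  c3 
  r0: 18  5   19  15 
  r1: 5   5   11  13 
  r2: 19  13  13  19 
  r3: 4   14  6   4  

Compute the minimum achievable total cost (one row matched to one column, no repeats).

optimal assignment: row0→col1 (cost 5), row1→col0 (cost 5), row2→col2 (cost 13), row3→col3 (cost 4)
total = 5 + 5 + 13 + 4 = 27

Minimum assignment cost: 27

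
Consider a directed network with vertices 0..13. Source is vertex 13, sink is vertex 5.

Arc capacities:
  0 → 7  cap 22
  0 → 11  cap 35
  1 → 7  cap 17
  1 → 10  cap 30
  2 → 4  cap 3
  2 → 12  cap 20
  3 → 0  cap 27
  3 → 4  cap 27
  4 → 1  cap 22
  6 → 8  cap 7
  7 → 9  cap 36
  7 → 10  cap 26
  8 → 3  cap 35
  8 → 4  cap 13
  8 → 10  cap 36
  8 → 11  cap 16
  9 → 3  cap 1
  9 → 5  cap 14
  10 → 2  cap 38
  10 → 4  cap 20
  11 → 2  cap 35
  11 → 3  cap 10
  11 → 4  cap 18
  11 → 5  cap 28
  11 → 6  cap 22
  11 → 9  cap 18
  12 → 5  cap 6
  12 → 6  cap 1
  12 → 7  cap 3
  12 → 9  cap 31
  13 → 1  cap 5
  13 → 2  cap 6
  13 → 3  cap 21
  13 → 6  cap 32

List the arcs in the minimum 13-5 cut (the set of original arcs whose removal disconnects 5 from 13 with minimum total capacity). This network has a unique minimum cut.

Min-cut arcs: {(6,8), (13,1), (13,2), (13,3)} (total capacity 39)

augment #1: 13→2→12→5 push 6
augment #2: 13→1→7→9→5 push 5
augment #3: 13→3→0→11→5 push 21
augment #4: 13→6→8→11→5 push 7
max flow = 39; residual-reachable set from 13 gives S-side
cut edges (S→T): {(6,8), (13,1), (13,2), (13,3)} total cap 39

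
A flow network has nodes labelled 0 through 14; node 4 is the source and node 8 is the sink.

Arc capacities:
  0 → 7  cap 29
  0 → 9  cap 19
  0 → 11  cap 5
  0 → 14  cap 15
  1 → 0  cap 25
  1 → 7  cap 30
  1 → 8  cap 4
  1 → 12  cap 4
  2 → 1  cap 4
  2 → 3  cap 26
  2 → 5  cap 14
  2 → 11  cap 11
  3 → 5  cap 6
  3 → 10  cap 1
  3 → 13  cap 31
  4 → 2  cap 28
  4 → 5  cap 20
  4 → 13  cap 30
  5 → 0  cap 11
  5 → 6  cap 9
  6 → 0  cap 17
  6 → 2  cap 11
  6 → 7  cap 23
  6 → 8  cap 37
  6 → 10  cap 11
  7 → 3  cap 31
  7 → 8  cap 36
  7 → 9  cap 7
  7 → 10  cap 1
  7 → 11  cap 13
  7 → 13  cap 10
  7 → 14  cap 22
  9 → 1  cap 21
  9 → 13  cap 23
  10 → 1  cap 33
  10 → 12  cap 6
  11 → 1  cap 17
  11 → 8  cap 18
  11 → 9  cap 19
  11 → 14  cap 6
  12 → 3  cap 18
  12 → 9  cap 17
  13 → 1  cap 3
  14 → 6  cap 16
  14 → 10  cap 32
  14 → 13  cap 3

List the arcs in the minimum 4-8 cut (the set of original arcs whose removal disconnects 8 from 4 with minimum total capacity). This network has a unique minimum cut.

Min-cut arcs: {(2,1), (2,11), (3,10), (5,0), (5,6), (13,1)} (total capacity 39)

augment #1: 4→2→1→8 push 4
augment #2: 4→2→11→8 push 11
augment #3: 4→5→6→8 push 9
augment #4: 4→5→0→7→8 push 11
augment #5: 4→13→1→7→8 push 3
augment #6: 4→2→3→10→1→7→8 push 1
max flow = 39; residual-reachable set from 4 gives S-side
cut edges (S→T): {(2,1), (2,11), (3,10), (5,0), (5,6), (13,1)} total cap 39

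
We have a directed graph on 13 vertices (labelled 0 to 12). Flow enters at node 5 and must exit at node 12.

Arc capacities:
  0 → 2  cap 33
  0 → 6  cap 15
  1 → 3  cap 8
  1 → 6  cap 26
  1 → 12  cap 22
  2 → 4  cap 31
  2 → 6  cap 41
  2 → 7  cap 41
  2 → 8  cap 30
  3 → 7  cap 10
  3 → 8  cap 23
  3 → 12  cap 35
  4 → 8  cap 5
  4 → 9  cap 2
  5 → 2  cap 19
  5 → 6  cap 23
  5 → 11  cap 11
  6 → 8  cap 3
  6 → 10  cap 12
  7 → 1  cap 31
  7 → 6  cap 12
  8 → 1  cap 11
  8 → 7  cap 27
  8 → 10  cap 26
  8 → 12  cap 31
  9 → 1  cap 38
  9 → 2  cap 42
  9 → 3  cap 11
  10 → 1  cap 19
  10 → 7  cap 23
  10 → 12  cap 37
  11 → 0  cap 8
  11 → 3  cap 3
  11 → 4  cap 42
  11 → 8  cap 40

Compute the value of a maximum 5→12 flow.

augment #1: 5→2→8→12 bottleneck 19, total now 19
augment #2: 5→6→8→12 bottleneck 3, total now 22
augment #3: 5→6→10→12 bottleneck 12, total now 34
augment #4: 5→11→3→12 bottleneck 3, total now 37
augment #5: 5→11→8→12 bottleneck 8, total now 45

Maximum flow value: 45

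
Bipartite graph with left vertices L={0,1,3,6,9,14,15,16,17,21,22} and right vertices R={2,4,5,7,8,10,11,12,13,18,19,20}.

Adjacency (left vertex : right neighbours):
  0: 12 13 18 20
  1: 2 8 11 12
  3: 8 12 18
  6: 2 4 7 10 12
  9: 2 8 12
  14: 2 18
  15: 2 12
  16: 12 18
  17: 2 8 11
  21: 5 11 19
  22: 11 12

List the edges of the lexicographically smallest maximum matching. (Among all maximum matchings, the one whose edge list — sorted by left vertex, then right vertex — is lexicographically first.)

Lex-smallest maximum matching: {(0,13), (1,2), (3,8), (6,4), (9,12), (14,18), (17,11), (21,5)}

|M| = 8 (so the lex-smallest maximum matching has 8 edges)
process left vertices in ascending order; for each, take the smallest-labelled available neighbour that still permits 8 edges overall, or leave it unmatched if none does
lex-smallest matching: {0-13, 1-2, 3-8, 6-4, 9-12, 14-18, 17-11, 21-5}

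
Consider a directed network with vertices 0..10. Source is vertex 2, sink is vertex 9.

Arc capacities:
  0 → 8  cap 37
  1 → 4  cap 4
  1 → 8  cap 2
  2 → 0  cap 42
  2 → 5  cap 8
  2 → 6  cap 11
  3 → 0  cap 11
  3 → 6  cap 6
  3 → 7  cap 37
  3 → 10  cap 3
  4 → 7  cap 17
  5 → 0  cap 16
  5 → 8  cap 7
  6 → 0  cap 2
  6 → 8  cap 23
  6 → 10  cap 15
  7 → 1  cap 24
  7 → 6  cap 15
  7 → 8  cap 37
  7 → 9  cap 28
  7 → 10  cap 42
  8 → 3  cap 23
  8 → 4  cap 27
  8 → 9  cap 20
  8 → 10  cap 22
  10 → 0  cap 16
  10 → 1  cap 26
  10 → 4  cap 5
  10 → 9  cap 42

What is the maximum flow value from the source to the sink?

augment #1: 2→0→8→9 bottleneck 20, total now 20
augment #2: 2→6→10→9 bottleneck 11, total now 31
augment #3: 2→0→8→10→9 bottleneck 17, total now 48
augment #4: 2→5→8→10→9 bottleneck 5, total now 53
augment #5: 2→5→8→3→7→9 bottleneck 2, total now 55

Maximum flow value: 55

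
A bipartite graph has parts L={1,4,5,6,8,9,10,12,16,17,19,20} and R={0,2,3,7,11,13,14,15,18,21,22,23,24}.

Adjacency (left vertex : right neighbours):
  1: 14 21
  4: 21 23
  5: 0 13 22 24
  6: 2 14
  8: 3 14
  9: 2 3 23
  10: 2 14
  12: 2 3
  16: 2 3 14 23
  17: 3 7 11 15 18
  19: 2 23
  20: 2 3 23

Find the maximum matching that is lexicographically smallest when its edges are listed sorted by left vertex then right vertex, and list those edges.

Lex-smallest maximum matching: {(1,14), (4,21), (5,0), (6,2), (8,3), (9,23), (17,7)}

|M| = 7 (so the lex-smallest maximum matching has 7 edges)
process left vertices in ascending order; for each, take the smallest-labelled available neighbour that still permits 7 edges overall, or leave it unmatched if none does
lex-smallest matching: {1-14, 4-21, 5-0, 6-2, 8-3, 9-23, 17-7}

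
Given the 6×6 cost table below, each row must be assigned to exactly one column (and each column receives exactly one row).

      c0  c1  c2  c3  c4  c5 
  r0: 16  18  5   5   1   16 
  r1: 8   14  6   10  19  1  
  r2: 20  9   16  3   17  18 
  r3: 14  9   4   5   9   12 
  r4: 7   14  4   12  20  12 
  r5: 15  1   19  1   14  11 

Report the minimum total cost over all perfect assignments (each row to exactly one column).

optimal assignment: row0→col4 (cost 1), row1→col5 (cost 1), row2→col3 (cost 3), row3→col2 (cost 4), row4→col0 (cost 7), row5→col1 (cost 1)
total = 1 + 1 + 3 + 4 + 7 + 1 = 17

Minimum assignment cost: 17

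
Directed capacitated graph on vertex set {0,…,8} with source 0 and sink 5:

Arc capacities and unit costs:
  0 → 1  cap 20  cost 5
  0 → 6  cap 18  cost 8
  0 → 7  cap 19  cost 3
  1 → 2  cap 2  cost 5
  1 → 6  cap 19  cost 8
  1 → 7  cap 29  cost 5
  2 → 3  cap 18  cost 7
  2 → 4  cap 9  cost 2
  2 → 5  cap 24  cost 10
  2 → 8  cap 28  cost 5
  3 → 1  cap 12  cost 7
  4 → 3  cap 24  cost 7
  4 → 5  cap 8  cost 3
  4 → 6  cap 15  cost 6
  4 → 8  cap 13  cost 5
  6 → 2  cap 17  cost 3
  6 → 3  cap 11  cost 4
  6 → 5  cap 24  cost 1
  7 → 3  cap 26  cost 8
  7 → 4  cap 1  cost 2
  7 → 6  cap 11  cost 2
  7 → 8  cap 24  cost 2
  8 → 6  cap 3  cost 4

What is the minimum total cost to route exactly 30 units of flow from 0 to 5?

Minimum cost for 30 units: 269

shortest-cost path #1: 0→7→6→5 push 11 @ unit cost 6 (adds 66)
shortest-cost path #2: 0→7→4→5 push 1 @ unit cost 8 (adds 8)
shortest-cost path #3: 0→6→5 push 13 @ unit cost 9 (adds 117)
shortest-cost path #4: 0→1→2→4→5 push 2 @ unit cost 15 (adds 30)
shortest-cost path #5: 0→6→2→4→5 push 3 @ unit cost 16 (adds 48)
total cost = 269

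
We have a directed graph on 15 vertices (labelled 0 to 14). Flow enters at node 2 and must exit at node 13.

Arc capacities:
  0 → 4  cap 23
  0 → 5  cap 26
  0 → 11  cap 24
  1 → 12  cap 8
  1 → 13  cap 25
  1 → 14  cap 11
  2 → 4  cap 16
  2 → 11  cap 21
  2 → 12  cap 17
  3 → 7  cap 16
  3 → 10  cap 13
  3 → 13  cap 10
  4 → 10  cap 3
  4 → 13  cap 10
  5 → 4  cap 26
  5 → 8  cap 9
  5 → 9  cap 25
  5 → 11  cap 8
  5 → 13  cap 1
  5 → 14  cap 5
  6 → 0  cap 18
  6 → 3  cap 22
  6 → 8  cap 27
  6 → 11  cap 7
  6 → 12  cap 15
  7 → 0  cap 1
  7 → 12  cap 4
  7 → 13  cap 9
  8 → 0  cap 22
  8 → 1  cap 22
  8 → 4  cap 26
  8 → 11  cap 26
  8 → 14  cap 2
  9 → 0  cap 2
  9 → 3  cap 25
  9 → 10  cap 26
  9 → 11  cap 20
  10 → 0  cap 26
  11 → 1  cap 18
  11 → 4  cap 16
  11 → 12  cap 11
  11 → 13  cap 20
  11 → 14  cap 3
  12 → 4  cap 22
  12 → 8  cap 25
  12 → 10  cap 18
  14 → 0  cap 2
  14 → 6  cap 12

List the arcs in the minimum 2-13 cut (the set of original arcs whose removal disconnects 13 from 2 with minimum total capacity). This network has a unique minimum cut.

Min-cut arcs: {(2,11), (2,12), (4,10), (4,13)} (total capacity 51)

augment #1: 2→4→13 push 10
augment #2: 2→11→13 push 20
augment #3: 2→11→1→13 push 1
augment #4: 2→12→8→1→13 push 17
augment #5: 2→4→10→0→5→13 push 1
augment #6: 2→4→10→0→11→1→13 push 2
max flow = 51; residual-reachable set from 2 gives S-side
cut edges (S→T): {(2,11), (2,12), (4,10), (4,13)} total cap 51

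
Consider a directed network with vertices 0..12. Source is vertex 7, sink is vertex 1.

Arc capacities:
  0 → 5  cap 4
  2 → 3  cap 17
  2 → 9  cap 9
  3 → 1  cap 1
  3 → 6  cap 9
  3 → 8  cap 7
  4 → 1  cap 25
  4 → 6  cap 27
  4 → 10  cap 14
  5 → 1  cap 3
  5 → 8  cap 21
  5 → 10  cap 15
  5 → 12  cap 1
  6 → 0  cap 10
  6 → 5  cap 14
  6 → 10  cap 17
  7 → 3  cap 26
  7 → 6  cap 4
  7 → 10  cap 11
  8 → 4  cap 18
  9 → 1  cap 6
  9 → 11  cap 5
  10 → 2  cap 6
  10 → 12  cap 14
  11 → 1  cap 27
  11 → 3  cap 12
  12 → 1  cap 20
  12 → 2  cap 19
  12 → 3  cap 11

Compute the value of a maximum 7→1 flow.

augment #1: 7→3→1 bottleneck 1, total now 1
augment #2: 7→6→5→1 bottleneck 3, total now 4
augment #3: 7→10→12→1 bottleneck 11, total now 15
augment #4: 7→3→8→4→1 bottleneck 7, total now 22
augment #5: 7→6→5→12→1 bottleneck 1, total now 23
augment #6: 7→3→6→10→12→1 bottleneck 3, total now 26
augment #7: 7→3→6→5→8→4→1 bottleneck 6, total now 32

Maximum flow value: 32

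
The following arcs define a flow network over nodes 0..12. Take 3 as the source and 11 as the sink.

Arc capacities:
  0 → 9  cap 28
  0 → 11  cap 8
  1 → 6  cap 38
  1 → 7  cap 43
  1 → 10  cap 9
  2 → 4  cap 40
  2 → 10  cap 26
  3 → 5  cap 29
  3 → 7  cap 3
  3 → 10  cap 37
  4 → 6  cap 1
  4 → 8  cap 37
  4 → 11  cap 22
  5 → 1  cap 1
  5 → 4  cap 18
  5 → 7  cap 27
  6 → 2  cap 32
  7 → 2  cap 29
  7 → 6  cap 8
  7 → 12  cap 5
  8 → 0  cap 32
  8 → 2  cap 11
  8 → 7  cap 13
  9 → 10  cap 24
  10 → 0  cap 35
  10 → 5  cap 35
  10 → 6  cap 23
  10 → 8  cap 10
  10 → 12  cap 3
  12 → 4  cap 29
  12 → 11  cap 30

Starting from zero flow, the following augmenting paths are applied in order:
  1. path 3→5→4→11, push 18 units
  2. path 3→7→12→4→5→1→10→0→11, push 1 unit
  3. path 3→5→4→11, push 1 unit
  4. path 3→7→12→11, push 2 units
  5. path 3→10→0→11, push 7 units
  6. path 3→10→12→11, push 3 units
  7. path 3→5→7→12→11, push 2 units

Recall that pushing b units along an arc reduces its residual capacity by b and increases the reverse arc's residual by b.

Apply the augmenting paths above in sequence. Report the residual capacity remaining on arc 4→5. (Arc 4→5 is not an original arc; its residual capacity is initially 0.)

after path 1 (3→5→4→11, push 18): res(4,5)=18
after path 2 (3→7→12→4→5→1→10→0→11, push 1): res(4,5)=17
after path 3 (3→5→4→11, push 1): res(4,5)=18
after path 4 (3→7→12→11, push 2): res(4,5)=18
after path 5 (3→10→0→11, push 7): res(4,5)=18
after path 6 (3→10→12→11, push 3): res(4,5)=18
after path 7 (3→5→7→12→11, push 2): res(4,5)=18

Residual capacity of (4,5): 18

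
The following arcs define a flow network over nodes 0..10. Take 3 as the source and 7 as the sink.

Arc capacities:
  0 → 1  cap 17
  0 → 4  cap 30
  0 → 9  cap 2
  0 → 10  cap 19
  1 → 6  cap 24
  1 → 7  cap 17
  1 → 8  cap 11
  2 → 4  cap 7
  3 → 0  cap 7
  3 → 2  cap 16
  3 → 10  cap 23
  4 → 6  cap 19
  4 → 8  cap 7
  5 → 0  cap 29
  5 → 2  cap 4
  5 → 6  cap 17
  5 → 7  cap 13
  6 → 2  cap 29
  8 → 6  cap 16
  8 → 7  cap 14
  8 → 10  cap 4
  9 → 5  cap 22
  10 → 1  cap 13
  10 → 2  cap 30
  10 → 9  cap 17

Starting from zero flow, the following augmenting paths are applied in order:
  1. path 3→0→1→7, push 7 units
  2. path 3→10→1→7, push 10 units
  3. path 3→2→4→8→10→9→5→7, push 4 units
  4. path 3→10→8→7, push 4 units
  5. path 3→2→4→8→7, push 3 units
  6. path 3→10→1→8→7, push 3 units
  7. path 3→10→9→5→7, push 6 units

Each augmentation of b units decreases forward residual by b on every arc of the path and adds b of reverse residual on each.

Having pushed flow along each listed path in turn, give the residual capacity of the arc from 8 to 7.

Residual capacity of (8,7): 4

after path 1 (3→0→1→7, push 7): res(8,7)=14
after path 2 (3→10→1→7, push 10): res(8,7)=14
after path 3 (3→2→4→8→10→9→5→7, push 4): res(8,7)=14
after path 4 (3→10→8→7, push 4): res(8,7)=10
after path 5 (3→2→4→8→7, push 3): res(8,7)=7
after path 6 (3→10→1→8→7, push 3): res(8,7)=4
after path 7 (3→10→9→5→7, push 6): res(8,7)=4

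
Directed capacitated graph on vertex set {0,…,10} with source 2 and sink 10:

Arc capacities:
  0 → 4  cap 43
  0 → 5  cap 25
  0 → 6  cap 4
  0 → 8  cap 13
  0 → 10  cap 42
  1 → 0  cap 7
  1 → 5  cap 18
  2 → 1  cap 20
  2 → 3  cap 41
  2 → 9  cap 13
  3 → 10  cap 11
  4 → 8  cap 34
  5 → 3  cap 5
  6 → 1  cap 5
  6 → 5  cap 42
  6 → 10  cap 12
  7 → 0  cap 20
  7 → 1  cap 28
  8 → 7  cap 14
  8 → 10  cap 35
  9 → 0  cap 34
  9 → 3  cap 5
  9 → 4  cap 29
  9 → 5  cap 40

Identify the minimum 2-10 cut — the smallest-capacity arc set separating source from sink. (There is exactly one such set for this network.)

Min-cut arcs: {(1,0), (2,9), (3,10)} (total capacity 31)

augment #1: 2→3→10 push 11
augment #2: 2→1→0→10 push 7
augment #3: 2→9→0→10 push 13
max flow = 31; residual-reachable set from 2 gives S-side
cut edges (S→T): {(1,0), (2,9), (3,10)} total cap 31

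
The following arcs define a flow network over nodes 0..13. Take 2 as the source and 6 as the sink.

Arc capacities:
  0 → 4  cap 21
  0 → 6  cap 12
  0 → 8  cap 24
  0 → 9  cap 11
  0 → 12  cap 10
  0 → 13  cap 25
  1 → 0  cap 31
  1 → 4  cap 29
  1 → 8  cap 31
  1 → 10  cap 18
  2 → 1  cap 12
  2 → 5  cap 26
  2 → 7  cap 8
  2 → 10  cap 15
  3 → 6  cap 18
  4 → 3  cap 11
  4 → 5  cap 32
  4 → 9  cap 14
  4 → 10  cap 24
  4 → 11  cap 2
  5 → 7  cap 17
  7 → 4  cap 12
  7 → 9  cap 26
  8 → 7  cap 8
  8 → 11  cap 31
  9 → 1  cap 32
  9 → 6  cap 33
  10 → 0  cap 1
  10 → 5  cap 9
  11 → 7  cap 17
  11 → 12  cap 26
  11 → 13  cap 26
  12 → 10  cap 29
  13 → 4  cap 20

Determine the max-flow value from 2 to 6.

augment #1: 2→1→0→6 bottleneck 12, total now 12
augment #2: 2→7→9→6 bottleneck 8, total now 20
augment #3: 2→5→7→9→6 bottleneck 17, total now 37
augment #4: 2→10→0→9→6 bottleneck 1, total now 38

Maximum flow value: 38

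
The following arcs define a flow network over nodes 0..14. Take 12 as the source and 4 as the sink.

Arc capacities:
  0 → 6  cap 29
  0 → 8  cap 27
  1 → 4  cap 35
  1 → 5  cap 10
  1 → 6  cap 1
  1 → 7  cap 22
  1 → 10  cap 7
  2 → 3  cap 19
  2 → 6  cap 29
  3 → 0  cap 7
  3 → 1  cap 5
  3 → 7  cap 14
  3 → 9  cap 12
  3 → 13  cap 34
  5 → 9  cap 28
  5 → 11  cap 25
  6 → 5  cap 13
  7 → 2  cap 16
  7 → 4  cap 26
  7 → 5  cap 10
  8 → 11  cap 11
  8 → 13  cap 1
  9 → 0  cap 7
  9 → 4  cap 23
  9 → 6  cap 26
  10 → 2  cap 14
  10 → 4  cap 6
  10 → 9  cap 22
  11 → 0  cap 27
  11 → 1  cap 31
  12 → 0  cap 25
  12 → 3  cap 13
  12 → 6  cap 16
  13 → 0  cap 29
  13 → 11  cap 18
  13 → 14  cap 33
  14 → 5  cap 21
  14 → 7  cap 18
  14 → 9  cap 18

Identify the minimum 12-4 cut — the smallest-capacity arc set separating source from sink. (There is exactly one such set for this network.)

augment #1: 12→3→1→4 push 5
augment #2: 12→3→7→4 push 8
augment #3: 12→6→5→9→4 push 13
augment #4: 12→0→8→11→1→4 push 11
augment #5: 12→0→8→13→11→1→4 push 1
max flow = 38; residual-reachable set from 12 gives S-side
cut edges (S→T): {(6,5), (8,11), (8,13), (12,3)} total cap 38

Min-cut arcs: {(6,5), (8,11), (8,13), (12,3)} (total capacity 38)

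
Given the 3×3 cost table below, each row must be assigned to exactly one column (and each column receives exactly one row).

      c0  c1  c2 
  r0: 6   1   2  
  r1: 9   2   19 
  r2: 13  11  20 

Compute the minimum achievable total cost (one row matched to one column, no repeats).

optimal assignment: row0→col2 (cost 2), row1→col1 (cost 2), row2→col0 (cost 13)
total = 2 + 2 + 13 = 17

Minimum assignment cost: 17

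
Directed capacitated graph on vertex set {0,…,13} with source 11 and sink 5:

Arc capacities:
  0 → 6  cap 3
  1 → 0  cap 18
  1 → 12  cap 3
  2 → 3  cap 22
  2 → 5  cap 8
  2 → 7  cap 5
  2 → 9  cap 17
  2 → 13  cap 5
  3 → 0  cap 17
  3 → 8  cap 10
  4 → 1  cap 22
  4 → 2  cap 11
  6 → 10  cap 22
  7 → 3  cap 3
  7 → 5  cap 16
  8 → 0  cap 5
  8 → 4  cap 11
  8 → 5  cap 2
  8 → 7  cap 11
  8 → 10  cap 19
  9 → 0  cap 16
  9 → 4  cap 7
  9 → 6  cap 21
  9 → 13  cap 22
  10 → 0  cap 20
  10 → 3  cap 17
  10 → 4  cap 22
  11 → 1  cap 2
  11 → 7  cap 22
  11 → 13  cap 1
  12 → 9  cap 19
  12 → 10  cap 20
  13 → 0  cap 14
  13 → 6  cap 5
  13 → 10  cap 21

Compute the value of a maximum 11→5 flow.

augment #1: 11→7→5 bottleneck 16, total now 16
augment #2: 11→7→3→8→5 bottleneck 2, total now 18
augment #3: 11→13→10→4→2→5 bottleneck 1, total now 19
augment #4: 11→1→12→9→4→2→5 bottleneck 2, total now 21
augment #5: 11→7→3→8→4→2→5 bottleneck 1, total now 22

Maximum flow value: 22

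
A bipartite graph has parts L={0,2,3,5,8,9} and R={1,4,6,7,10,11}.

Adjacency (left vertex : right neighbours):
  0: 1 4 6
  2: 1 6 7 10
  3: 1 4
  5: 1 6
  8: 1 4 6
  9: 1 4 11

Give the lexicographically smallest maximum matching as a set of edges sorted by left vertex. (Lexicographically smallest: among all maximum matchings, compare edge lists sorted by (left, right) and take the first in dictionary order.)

|M| = 5 (so the lex-smallest maximum matching has 5 edges)
process left vertices in ascending order; for each, take the smallest-labelled available neighbour that still permits 5 edges overall, or leave it unmatched if none does
lex-smallest matching: {0-1, 2-7, 3-4, 5-6, 9-11}

Lex-smallest maximum matching: {(0,1), (2,7), (3,4), (5,6), (9,11)}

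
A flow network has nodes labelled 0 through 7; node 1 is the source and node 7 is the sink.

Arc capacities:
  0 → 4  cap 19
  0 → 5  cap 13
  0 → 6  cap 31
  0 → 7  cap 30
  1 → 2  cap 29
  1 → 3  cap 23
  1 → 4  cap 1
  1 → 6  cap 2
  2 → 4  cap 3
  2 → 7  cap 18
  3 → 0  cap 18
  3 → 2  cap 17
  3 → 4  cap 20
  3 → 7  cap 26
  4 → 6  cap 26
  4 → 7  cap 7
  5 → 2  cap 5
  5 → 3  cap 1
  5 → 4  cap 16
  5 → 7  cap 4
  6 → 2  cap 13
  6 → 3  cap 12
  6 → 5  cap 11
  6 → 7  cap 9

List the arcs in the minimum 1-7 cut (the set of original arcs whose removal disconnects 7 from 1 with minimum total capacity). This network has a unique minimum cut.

augment #1: 1→2→7 push 18
augment #2: 1→3→7 push 23
augment #3: 1→4→7 push 1
augment #4: 1→6→7 push 2
augment #5: 1→2→4→7 push 3
max flow = 47; residual-reachable set from 1 gives S-side
cut edges (S→T): {(1,3), (1,4), (1,6), (2,4), (2,7)} total cap 47

Min-cut arcs: {(1,3), (1,4), (1,6), (2,4), (2,7)} (total capacity 47)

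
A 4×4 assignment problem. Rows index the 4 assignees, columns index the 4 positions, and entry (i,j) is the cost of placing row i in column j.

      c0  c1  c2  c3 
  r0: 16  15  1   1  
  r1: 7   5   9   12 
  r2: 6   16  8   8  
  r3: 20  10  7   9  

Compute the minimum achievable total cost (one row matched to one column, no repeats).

optimal assignment: row0→col3 (cost 1), row1→col1 (cost 5), row2→col0 (cost 6), row3→col2 (cost 7)
total = 1 + 5 + 6 + 7 = 19

Minimum assignment cost: 19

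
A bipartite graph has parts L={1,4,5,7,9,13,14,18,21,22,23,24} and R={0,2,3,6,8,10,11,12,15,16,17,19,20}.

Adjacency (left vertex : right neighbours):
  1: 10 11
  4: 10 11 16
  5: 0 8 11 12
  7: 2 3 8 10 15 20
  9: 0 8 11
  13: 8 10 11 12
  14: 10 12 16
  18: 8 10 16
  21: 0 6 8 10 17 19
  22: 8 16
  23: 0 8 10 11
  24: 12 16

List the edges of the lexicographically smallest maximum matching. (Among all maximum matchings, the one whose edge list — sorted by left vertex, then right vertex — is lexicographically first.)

|M| = 8 (so the lex-smallest maximum matching has 8 edges)
process left vertices in ascending order; for each, take the smallest-labelled available neighbour that still permits 8 edges overall, or leave it unmatched if none does
lex-smallest matching: {1-10, 4-11, 5-0, 7-2, 9-8, 13-12, 14-16, 21-6}

Lex-smallest maximum matching: {(1,10), (4,11), (5,0), (7,2), (9,8), (13,12), (14,16), (21,6)}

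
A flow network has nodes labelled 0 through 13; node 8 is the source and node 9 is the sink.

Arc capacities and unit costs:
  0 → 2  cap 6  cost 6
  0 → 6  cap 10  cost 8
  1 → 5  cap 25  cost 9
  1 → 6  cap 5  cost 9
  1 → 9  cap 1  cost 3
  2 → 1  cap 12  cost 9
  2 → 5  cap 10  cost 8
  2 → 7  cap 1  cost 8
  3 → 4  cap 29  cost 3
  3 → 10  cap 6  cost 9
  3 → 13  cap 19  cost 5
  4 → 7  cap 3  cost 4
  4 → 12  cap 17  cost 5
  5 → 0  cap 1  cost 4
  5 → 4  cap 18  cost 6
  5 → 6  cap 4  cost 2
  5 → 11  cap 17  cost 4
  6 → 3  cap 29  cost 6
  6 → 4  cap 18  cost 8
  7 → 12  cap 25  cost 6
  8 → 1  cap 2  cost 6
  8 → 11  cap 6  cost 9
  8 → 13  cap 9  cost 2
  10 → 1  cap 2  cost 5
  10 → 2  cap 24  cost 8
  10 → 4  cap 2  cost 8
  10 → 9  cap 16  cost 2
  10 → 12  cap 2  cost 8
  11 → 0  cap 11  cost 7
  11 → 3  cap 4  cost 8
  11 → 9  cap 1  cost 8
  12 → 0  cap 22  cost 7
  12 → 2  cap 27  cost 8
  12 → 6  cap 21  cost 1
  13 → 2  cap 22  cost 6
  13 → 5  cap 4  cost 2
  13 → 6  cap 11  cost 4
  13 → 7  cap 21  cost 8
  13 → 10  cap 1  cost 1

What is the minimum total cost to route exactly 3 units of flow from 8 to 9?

Minimum cost for 3 units: 30

shortest-cost path #1: 8→13→10→9 push 1 @ unit cost 5 (adds 5)
shortest-cost path #2: 8→1→9 push 1 @ unit cost 9 (adds 9)
shortest-cost path #3: 8→13→5→11→9 push 1 @ unit cost 16 (adds 16)
total cost = 30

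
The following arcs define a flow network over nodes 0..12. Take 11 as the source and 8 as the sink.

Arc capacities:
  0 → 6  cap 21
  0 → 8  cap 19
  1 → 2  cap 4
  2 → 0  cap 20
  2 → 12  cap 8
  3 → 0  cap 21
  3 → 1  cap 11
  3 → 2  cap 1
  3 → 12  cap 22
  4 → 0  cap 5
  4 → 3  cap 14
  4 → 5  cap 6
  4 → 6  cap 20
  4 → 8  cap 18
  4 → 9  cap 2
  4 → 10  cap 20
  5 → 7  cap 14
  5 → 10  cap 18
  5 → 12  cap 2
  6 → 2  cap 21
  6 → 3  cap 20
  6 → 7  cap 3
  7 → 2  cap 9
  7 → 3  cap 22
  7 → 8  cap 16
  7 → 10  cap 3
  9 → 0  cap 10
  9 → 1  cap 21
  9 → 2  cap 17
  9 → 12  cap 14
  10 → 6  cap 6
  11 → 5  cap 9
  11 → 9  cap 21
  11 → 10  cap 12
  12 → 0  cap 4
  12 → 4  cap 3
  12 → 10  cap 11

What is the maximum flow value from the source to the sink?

Maximum flow value: 34

augment #1: 11→5→7→8 bottleneck 9, total now 9
augment #2: 11→9→0→8 bottleneck 10, total now 19
augment #3: 11→9→2→0→8 bottleneck 9, total now 28
augment #4: 11→9→12→4→8 bottleneck 2, total now 30
augment #5: 11→10→6→7→8 bottleneck 3, total now 33
augment #6: 11→10→6→2→12→4→8 bottleneck 1, total now 34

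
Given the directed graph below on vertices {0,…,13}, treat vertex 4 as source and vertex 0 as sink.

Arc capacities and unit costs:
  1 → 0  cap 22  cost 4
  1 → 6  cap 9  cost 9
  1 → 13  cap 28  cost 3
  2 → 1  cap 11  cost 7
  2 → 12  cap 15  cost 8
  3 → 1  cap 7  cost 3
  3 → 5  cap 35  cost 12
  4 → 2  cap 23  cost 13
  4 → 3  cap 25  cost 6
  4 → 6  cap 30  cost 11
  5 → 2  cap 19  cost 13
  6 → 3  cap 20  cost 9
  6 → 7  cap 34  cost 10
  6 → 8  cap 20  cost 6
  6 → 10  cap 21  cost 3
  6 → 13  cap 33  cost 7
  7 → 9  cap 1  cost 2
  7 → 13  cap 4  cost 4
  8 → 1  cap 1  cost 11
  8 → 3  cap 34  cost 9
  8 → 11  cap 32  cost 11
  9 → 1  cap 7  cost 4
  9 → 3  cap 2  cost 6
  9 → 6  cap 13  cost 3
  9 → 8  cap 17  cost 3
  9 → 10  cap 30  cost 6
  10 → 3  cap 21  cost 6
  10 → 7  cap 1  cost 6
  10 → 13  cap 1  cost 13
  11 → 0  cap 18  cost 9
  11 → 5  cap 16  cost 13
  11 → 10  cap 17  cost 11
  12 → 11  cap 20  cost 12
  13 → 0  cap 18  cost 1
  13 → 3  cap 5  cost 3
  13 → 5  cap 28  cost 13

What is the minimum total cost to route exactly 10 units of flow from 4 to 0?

Minimum cost for 10 units: 148

shortest-cost path #1: 4→3→1→0 push 7 @ unit cost 13 (adds 91)
shortest-cost path #2: 4→6→13→0 push 3 @ unit cost 19 (adds 57)
total cost = 148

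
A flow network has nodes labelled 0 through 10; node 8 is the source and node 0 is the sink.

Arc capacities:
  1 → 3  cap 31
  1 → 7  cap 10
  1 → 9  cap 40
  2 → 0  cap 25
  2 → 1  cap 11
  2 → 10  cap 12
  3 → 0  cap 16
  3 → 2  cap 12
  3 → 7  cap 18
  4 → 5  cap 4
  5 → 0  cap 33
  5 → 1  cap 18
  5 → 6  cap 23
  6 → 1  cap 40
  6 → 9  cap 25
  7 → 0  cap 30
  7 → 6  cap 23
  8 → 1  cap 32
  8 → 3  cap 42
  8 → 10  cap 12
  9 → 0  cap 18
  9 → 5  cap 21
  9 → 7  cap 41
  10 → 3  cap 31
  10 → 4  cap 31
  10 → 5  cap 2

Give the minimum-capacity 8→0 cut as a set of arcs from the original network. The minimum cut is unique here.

augment #1: 8→3→0 push 16
augment #2: 8→1→7→0 push 10
augment #3: 8→1→9→0 push 18
augment #4: 8→3→2→0 push 12
augment #5: 8→3→7→0 push 14
augment #6: 8→10→5→0 push 2
augment #7: 8→1→3→7→0 push 4
augment #8: 8→10→4→5→0 push 4
augment #9: 8→10→3→1→9→5→0 push 4
max flow = 84; residual-reachable set from 8 gives S-side
cut edges (S→T): {(3,0), (3,2), (3,7), (4,5), (8,1), (10,5)} total cap 84

Min-cut arcs: {(3,0), (3,2), (3,7), (4,5), (8,1), (10,5)} (total capacity 84)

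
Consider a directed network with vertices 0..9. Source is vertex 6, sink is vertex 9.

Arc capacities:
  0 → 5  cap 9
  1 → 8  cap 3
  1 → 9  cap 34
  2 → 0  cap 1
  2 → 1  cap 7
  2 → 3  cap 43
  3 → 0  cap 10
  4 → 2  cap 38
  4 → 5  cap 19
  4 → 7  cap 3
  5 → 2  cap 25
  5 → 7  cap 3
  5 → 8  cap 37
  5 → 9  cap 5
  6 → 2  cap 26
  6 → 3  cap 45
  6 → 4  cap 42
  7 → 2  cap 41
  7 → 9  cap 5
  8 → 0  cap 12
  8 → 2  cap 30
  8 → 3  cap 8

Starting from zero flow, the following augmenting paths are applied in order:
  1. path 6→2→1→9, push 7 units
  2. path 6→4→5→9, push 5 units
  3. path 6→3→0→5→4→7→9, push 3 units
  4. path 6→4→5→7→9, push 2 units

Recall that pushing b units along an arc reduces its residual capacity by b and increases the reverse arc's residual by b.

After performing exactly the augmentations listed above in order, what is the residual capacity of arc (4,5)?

Residual capacity of (4,5): 15

after path 1 (6→2→1→9, push 7): res(4,5)=19
after path 2 (6→4→5→9, push 5): res(4,5)=14
after path 3 (6→3→0→5→4→7→9, push 3): res(4,5)=17
after path 4 (6→4→5→7→9, push 2): res(4,5)=15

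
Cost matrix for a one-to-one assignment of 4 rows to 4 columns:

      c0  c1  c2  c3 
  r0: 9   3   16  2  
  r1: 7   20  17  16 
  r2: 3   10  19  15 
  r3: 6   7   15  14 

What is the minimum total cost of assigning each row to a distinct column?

optimal assignment: row0→col3 (cost 2), row1→col2 (cost 17), row2→col0 (cost 3), row3→col1 (cost 7)
total = 2 + 17 + 3 + 7 = 29

Minimum assignment cost: 29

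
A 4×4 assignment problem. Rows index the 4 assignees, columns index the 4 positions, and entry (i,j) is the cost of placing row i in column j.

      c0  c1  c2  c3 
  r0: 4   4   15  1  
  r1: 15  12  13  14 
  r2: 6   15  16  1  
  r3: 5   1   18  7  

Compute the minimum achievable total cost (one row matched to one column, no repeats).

optimal assignment: row0→col0 (cost 4), row1→col2 (cost 13), row2→col3 (cost 1), row3→col1 (cost 1)
total = 4 + 13 + 1 + 1 = 19

Minimum assignment cost: 19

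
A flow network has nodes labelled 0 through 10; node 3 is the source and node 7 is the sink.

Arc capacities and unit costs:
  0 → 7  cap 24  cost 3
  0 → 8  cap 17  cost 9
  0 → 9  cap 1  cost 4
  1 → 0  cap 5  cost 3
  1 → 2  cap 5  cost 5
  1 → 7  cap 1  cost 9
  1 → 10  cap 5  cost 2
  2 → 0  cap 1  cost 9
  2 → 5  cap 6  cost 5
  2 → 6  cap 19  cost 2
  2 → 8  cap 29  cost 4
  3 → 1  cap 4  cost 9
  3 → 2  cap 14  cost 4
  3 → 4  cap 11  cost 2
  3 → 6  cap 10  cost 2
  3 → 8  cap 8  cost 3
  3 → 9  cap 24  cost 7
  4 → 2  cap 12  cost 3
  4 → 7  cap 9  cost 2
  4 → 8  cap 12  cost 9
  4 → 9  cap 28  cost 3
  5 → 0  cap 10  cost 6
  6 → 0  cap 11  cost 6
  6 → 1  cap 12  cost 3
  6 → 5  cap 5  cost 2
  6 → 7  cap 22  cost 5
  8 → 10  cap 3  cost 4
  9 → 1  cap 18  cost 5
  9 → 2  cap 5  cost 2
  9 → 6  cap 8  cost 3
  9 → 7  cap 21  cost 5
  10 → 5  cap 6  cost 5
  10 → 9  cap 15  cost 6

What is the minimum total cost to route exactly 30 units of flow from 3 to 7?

shortest-cost path #1: 3→4→7 push 9 @ unit cost 4 (adds 36)
shortest-cost path #2: 3→6→7 push 10 @ unit cost 7 (adds 70)
shortest-cost path #3: 3→4→9→7 push 2 @ unit cost 10 (adds 20)
shortest-cost path #4: 3→2→6→7 push 9 @ unit cost 11 (adds 99)
total cost = 225

Minimum cost for 30 units: 225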